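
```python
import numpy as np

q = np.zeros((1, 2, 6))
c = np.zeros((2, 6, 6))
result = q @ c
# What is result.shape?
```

(2, 2, 6)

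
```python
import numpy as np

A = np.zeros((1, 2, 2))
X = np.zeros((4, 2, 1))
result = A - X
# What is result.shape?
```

(4, 2, 2)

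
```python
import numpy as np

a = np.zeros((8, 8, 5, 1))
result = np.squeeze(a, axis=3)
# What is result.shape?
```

(8, 8, 5)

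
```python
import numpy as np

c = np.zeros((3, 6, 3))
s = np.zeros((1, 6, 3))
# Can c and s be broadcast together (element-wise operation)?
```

Yes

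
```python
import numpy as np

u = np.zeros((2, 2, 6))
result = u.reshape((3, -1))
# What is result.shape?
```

(3, 8)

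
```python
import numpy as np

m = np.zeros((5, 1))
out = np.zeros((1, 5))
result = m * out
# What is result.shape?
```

(5, 5)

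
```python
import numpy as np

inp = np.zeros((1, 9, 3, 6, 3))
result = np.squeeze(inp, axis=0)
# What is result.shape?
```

(9, 3, 6, 3)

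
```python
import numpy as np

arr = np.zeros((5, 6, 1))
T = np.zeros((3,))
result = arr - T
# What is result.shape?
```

(5, 6, 3)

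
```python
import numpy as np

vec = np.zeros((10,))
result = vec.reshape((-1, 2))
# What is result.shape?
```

(5, 2)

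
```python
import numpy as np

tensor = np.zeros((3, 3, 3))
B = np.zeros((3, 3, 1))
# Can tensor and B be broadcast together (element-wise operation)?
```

Yes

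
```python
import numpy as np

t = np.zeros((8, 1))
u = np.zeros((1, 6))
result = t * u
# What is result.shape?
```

(8, 6)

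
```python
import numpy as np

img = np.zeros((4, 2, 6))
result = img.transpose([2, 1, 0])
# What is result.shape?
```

(6, 2, 4)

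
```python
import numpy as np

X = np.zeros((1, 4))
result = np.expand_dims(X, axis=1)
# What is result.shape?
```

(1, 1, 4)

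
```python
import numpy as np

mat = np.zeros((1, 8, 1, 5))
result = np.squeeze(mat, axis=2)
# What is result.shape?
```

(1, 8, 5)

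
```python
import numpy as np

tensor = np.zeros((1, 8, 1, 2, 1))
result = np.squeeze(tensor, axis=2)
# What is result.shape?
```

(1, 8, 2, 1)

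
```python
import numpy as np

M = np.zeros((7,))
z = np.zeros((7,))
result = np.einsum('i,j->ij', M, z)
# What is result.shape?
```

(7, 7)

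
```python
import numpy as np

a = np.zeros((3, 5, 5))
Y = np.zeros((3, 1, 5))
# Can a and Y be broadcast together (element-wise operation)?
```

Yes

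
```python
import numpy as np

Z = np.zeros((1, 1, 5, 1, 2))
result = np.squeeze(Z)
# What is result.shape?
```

(5, 2)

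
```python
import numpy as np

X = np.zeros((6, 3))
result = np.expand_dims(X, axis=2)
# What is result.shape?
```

(6, 3, 1)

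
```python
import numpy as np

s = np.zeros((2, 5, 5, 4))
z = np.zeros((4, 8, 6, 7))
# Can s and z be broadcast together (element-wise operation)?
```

No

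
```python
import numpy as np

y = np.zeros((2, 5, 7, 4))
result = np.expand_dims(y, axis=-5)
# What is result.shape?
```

(1, 2, 5, 7, 4)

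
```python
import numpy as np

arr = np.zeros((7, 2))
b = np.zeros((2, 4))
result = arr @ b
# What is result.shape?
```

(7, 4)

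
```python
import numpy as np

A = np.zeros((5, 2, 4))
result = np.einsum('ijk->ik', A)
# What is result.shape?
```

(5, 4)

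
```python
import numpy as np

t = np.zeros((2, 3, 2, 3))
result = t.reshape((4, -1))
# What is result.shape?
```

(4, 9)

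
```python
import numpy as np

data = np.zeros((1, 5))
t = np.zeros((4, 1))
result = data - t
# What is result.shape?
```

(4, 5)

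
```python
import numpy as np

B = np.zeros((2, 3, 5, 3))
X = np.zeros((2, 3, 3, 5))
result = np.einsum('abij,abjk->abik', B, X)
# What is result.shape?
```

(2, 3, 5, 5)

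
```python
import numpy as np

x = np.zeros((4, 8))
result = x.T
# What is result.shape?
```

(8, 4)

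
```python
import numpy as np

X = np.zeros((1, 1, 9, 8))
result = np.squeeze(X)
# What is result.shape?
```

(9, 8)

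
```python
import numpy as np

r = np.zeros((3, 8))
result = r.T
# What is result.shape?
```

(8, 3)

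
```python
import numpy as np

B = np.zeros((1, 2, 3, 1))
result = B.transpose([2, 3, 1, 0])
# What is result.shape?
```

(3, 1, 2, 1)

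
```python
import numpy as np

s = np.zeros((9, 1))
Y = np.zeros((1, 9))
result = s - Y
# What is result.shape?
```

(9, 9)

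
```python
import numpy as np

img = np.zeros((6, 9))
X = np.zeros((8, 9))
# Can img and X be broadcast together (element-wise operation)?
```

No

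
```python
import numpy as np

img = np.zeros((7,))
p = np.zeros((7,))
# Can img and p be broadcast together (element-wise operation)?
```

Yes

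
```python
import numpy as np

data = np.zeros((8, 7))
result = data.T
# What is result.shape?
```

(7, 8)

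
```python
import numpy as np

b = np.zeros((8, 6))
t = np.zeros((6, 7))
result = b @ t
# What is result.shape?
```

(8, 7)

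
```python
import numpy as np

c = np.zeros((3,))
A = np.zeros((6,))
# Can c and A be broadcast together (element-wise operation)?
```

No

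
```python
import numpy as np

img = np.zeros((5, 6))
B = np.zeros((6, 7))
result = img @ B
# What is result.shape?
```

(5, 7)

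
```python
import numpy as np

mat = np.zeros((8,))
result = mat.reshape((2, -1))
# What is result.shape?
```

(2, 4)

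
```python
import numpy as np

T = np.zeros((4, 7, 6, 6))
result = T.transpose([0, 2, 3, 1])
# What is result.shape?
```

(4, 6, 6, 7)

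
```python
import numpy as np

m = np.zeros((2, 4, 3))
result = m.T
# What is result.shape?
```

(3, 4, 2)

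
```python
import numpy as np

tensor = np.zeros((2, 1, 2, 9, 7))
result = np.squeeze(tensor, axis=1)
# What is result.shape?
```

(2, 2, 9, 7)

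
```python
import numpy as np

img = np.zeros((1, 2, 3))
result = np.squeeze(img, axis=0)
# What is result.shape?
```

(2, 3)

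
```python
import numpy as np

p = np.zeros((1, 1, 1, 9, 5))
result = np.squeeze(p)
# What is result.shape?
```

(9, 5)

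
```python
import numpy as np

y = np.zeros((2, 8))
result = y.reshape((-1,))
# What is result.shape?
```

(16,)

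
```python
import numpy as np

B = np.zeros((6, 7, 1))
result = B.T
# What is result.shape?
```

(1, 7, 6)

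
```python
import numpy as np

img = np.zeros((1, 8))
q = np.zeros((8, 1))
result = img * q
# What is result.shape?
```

(8, 8)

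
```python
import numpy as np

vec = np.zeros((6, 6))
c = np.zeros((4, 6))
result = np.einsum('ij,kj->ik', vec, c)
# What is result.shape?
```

(6, 4)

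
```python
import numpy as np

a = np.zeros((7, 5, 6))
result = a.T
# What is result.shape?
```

(6, 5, 7)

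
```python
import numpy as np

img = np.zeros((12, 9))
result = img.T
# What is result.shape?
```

(9, 12)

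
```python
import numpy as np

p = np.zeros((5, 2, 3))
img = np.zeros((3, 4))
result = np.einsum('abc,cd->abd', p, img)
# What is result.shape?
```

(5, 2, 4)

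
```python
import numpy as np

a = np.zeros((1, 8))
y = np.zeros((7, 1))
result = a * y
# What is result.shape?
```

(7, 8)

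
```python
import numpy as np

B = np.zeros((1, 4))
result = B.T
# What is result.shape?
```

(4, 1)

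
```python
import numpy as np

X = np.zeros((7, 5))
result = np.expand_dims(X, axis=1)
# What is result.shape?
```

(7, 1, 5)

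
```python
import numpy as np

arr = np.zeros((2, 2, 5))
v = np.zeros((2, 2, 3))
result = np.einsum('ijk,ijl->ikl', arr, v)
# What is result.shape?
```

(2, 5, 3)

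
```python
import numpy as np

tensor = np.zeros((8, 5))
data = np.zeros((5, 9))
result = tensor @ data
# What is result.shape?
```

(8, 9)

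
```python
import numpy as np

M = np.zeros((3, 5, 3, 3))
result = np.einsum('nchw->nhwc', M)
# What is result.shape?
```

(3, 3, 3, 5)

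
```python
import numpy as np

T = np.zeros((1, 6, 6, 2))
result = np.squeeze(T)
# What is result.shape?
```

(6, 6, 2)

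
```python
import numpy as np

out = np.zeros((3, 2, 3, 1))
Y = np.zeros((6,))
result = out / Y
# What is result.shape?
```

(3, 2, 3, 6)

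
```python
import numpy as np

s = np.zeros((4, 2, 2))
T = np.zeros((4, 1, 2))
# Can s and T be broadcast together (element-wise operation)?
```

Yes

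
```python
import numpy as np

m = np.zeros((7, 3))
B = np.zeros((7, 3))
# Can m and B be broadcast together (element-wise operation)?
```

Yes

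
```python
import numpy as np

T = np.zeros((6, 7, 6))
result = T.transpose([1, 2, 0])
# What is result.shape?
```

(7, 6, 6)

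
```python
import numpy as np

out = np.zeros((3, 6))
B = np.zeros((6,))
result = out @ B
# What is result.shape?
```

(3,)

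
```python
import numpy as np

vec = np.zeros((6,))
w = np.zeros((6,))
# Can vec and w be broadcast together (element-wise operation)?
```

Yes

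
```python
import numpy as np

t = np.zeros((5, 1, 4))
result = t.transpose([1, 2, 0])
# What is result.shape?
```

(1, 4, 5)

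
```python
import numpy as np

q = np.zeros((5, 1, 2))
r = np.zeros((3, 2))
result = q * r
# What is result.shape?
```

(5, 3, 2)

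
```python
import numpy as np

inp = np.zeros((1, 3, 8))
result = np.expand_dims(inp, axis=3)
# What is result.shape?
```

(1, 3, 8, 1)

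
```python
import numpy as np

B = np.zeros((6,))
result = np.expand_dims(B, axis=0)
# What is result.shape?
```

(1, 6)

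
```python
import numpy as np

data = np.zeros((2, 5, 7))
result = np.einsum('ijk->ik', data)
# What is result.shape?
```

(2, 7)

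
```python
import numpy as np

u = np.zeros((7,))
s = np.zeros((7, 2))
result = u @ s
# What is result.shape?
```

(2,)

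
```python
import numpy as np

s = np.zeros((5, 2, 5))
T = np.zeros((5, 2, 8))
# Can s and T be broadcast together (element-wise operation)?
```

No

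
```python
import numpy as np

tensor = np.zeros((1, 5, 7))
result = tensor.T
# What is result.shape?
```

(7, 5, 1)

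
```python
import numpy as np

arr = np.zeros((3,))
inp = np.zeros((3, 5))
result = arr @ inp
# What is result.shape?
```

(5,)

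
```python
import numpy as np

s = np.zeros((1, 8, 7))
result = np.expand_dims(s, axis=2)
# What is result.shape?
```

(1, 8, 1, 7)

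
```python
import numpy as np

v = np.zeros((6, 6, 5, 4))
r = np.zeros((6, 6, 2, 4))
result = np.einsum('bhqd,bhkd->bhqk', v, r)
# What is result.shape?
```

(6, 6, 5, 2)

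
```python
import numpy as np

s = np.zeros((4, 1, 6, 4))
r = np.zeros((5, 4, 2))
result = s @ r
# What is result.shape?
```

(4, 5, 6, 2)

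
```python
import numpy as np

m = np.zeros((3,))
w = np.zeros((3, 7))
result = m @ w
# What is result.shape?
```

(7,)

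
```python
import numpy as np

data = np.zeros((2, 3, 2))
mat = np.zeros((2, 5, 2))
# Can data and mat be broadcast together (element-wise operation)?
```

No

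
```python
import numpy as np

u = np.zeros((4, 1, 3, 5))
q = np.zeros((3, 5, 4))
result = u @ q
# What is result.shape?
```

(4, 3, 3, 4)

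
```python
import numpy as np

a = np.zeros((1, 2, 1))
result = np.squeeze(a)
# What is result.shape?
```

(2,)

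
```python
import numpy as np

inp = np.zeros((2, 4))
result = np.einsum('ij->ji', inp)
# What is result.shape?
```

(4, 2)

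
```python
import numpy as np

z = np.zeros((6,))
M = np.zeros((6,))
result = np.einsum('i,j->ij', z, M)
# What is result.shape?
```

(6, 6)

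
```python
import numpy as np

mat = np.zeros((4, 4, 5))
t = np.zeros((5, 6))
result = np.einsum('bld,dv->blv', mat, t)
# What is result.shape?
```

(4, 4, 6)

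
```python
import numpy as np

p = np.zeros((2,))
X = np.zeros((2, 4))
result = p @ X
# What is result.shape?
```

(4,)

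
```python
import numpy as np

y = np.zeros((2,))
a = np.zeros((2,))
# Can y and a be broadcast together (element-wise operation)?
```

Yes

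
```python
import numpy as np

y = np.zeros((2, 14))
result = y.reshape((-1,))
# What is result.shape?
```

(28,)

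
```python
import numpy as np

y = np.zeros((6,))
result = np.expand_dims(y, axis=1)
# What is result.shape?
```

(6, 1)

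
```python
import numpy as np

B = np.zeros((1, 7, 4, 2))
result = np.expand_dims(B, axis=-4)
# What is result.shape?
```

(1, 1, 7, 4, 2)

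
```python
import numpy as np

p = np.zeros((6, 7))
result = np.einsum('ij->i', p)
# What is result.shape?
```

(6,)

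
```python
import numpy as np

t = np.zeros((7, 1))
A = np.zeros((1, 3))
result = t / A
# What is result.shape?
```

(7, 3)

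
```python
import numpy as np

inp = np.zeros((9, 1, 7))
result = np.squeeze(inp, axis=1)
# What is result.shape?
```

(9, 7)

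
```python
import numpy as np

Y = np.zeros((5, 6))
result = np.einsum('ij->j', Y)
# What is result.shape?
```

(6,)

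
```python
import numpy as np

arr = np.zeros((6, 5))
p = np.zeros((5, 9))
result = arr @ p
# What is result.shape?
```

(6, 9)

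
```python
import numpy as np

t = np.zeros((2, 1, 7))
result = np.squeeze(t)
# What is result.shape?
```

(2, 7)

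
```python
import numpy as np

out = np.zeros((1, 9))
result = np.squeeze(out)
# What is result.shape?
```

(9,)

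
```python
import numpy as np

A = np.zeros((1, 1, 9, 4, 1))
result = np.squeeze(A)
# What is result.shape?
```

(9, 4)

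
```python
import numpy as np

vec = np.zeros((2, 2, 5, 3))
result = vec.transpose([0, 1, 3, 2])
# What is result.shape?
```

(2, 2, 3, 5)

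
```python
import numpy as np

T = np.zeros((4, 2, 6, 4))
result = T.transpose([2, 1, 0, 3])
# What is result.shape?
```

(6, 2, 4, 4)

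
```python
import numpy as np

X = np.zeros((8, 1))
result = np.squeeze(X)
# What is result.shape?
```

(8,)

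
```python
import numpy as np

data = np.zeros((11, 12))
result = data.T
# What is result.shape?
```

(12, 11)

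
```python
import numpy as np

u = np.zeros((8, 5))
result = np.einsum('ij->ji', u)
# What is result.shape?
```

(5, 8)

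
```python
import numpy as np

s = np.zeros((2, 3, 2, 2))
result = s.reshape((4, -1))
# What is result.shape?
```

(4, 6)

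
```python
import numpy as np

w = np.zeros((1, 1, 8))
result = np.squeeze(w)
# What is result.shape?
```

(8,)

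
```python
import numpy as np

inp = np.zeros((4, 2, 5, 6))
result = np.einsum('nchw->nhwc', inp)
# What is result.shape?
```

(4, 5, 6, 2)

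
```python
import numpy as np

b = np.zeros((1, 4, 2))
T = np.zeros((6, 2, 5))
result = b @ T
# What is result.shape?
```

(6, 4, 5)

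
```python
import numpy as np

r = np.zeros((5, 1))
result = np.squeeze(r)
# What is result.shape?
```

(5,)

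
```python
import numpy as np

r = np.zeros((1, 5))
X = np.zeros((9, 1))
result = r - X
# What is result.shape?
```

(9, 5)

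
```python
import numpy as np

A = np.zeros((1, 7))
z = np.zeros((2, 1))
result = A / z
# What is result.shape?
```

(2, 7)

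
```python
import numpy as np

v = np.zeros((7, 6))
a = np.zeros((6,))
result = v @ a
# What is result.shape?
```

(7,)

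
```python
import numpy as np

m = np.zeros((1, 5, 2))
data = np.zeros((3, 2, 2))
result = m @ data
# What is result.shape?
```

(3, 5, 2)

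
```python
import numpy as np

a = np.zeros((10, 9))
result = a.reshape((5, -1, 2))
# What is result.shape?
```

(5, 9, 2)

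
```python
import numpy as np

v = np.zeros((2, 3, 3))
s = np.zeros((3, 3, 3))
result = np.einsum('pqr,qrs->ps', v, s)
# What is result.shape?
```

(2, 3)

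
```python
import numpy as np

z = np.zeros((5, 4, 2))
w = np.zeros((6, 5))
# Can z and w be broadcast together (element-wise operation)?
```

No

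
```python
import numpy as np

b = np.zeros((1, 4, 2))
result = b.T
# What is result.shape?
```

(2, 4, 1)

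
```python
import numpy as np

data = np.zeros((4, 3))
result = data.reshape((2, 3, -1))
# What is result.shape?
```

(2, 3, 2)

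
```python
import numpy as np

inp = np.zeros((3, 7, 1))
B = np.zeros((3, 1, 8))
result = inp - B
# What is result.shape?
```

(3, 7, 8)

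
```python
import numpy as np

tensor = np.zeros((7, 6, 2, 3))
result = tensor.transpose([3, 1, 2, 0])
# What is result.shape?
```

(3, 6, 2, 7)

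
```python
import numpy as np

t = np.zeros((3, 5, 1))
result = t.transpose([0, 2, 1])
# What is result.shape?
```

(3, 1, 5)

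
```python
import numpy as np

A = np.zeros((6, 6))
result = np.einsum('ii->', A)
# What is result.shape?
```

()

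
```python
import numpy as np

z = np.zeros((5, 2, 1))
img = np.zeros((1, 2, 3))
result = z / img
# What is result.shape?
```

(5, 2, 3)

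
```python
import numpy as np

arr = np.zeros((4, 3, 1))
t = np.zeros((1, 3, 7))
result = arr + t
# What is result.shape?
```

(4, 3, 7)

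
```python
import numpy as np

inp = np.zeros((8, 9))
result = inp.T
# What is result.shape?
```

(9, 8)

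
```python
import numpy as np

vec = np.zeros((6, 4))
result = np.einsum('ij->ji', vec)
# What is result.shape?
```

(4, 6)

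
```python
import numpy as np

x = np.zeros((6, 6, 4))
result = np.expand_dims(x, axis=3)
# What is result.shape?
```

(6, 6, 4, 1)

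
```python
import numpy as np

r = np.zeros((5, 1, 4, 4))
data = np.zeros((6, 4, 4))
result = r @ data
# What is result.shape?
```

(5, 6, 4, 4)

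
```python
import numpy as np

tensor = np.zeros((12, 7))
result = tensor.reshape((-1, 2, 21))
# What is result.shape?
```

(2, 2, 21)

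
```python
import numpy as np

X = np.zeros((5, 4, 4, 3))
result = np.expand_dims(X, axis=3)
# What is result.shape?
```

(5, 4, 4, 1, 3)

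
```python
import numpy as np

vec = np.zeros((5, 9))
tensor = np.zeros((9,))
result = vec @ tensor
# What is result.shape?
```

(5,)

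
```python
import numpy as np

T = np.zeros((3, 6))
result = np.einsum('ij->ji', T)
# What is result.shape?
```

(6, 3)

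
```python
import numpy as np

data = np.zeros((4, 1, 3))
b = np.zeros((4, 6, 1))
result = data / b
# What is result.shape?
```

(4, 6, 3)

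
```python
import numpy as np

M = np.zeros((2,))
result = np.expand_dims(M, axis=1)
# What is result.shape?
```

(2, 1)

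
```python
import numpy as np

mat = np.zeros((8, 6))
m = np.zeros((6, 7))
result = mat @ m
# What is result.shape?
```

(8, 7)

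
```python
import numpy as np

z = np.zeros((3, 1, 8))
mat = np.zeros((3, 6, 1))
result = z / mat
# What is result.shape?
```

(3, 6, 8)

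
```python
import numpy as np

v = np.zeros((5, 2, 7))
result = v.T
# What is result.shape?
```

(7, 2, 5)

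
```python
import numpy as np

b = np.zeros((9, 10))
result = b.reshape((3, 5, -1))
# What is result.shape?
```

(3, 5, 6)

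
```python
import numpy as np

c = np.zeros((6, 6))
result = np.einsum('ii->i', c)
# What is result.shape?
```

(6,)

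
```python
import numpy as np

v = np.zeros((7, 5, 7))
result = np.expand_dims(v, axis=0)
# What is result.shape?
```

(1, 7, 5, 7)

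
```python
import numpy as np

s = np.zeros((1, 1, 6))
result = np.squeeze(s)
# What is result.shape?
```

(6,)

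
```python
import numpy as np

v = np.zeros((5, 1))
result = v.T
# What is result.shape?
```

(1, 5)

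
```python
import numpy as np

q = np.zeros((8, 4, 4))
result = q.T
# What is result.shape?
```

(4, 4, 8)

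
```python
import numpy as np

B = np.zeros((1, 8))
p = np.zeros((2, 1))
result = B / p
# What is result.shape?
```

(2, 8)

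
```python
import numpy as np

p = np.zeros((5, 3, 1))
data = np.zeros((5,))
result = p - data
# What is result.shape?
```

(5, 3, 5)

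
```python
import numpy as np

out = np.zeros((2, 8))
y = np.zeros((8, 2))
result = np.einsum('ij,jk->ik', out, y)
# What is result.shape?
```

(2, 2)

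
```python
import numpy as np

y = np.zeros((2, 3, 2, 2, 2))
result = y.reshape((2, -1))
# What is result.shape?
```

(2, 24)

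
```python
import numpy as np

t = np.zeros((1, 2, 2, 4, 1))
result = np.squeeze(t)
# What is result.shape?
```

(2, 2, 4)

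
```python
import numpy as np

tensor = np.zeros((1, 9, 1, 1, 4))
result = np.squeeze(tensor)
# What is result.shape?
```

(9, 4)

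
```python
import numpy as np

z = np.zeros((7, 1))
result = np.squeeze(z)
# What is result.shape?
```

(7,)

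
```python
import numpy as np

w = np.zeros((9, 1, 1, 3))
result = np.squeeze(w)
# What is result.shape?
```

(9, 3)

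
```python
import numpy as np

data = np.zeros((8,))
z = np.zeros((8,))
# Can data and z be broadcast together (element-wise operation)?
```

Yes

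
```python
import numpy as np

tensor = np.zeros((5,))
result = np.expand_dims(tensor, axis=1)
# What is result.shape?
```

(5, 1)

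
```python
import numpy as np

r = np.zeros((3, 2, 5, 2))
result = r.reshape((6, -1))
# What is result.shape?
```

(6, 10)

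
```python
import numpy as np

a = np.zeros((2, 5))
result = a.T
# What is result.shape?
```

(5, 2)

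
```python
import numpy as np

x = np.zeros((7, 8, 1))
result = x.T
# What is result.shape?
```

(1, 8, 7)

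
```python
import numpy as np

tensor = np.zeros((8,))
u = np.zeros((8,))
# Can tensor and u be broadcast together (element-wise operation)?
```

Yes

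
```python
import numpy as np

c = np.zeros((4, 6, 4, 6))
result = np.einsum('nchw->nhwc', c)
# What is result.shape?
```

(4, 4, 6, 6)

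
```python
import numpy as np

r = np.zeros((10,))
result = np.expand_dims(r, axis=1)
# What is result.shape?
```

(10, 1)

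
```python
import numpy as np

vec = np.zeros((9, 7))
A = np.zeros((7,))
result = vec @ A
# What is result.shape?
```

(9,)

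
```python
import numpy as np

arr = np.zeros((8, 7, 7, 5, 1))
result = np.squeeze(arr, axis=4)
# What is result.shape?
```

(8, 7, 7, 5)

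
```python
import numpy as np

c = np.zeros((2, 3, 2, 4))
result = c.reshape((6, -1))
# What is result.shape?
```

(6, 8)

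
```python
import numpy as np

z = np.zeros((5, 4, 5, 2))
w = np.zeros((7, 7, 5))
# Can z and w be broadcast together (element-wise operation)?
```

No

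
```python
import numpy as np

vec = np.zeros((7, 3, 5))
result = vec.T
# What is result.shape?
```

(5, 3, 7)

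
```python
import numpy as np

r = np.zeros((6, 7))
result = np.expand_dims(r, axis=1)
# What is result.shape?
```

(6, 1, 7)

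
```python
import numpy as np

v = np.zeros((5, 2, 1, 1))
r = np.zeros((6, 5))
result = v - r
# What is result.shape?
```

(5, 2, 6, 5)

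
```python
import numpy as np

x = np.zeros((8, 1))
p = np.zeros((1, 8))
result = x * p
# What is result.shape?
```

(8, 8)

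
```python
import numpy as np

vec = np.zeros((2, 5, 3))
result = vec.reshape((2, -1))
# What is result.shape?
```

(2, 15)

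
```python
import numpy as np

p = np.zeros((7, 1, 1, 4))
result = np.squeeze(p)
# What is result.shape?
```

(7, 4)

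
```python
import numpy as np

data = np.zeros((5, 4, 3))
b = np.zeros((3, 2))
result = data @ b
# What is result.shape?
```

(5, 4, 2)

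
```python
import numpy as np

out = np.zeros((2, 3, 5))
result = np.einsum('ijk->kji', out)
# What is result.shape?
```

(5, 3, 2)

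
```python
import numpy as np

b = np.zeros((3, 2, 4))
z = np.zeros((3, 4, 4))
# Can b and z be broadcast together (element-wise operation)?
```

No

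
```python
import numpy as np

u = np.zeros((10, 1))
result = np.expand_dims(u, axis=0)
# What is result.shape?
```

(1, 10, 1)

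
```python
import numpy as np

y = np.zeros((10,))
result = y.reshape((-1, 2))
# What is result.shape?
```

(5, 2)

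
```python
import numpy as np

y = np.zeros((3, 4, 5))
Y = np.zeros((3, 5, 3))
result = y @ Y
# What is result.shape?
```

(3, 4, 3)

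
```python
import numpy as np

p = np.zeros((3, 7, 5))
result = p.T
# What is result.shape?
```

(5, 7, 3)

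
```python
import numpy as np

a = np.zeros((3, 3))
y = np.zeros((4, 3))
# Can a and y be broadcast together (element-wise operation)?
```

No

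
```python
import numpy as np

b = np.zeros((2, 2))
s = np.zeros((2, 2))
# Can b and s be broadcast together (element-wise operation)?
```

Yes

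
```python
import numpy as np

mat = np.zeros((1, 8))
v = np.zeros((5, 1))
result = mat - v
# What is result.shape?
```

(5, 8)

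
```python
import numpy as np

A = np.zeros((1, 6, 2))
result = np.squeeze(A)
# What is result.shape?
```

(6, 2)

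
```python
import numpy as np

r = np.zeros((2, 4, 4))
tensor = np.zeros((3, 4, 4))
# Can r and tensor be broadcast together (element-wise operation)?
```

No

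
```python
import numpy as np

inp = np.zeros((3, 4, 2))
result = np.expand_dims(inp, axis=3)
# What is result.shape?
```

(3, 4, 2, 1)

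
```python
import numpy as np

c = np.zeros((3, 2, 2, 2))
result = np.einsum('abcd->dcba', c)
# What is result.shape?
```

(2, 2, 2, 3)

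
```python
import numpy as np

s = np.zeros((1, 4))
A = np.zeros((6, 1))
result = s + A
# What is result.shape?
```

(6, 4)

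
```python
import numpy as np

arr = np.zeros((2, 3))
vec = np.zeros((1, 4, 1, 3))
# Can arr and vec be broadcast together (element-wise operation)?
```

Yes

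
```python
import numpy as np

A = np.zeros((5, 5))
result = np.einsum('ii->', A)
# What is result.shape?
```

()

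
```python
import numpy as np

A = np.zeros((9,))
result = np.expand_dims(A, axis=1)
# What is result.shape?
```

(9, 1)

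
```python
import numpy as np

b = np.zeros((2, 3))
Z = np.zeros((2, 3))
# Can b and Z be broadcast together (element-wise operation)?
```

Yes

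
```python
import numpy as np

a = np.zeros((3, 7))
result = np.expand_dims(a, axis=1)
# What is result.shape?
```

(3, 1, 7)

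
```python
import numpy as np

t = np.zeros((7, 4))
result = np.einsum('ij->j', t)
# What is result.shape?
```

(4,)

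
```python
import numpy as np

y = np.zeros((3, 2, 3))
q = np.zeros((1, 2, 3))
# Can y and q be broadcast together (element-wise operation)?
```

Yes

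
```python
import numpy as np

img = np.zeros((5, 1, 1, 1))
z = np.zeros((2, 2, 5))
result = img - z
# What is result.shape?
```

(5, 2, 2, 5)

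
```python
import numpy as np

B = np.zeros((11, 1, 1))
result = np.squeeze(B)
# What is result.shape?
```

(11,)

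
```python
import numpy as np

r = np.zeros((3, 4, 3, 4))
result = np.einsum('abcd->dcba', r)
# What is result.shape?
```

(4, 3, 4, 3)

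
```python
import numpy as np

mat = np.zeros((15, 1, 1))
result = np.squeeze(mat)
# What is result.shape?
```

(15,)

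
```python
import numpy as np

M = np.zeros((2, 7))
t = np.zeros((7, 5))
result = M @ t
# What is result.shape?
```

(2, 5)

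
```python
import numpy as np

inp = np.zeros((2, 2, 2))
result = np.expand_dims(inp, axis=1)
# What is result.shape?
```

(2, 1, 2, 2)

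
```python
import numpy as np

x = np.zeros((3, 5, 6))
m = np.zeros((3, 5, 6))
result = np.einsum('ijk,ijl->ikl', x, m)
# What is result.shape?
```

(3, 6, 6)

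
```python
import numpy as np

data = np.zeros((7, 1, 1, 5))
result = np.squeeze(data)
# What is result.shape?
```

(7, 5)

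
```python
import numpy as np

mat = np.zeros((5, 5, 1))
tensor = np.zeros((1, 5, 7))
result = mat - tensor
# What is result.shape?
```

(5, 5, 7)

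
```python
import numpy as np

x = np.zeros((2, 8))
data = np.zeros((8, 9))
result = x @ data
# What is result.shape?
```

(2, 9)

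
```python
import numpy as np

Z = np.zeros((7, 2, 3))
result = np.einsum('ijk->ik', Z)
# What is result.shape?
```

(7, 3)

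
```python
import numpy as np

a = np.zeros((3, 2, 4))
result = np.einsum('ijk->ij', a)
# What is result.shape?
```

(3, 2)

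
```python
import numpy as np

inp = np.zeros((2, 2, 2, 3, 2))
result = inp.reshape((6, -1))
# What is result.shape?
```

(6, 8)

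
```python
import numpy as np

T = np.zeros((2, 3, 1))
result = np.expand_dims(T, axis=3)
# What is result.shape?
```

(2, 3, 1, 1)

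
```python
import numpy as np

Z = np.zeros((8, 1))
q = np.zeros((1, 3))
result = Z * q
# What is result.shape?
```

(8, 3)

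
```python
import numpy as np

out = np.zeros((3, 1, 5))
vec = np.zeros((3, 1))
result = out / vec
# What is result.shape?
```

(3, 3, 5)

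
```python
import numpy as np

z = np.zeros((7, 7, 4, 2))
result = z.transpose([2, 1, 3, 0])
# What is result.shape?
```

(4, 7, 2, 7)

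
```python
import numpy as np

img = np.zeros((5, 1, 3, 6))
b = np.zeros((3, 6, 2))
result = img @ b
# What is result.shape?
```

(5, 3, 3, 2)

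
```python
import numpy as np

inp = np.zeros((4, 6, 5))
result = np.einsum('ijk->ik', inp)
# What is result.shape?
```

(4, 5)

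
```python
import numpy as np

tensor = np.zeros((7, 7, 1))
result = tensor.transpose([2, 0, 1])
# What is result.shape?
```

(1, 7, 7)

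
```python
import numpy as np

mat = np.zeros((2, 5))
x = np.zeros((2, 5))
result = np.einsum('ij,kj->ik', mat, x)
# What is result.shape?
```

(2, 2)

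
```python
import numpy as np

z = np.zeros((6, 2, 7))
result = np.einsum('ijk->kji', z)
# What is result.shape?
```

(7, 2, 6)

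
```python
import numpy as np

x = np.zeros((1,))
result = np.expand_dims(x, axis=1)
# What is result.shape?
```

(1, 1)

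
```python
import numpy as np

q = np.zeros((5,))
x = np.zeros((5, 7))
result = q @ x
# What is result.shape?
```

(7,)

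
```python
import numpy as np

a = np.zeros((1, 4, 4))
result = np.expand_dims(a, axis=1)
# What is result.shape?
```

(1, 1, 4, 4)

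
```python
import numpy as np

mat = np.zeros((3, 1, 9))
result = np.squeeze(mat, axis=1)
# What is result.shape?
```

(3, 9)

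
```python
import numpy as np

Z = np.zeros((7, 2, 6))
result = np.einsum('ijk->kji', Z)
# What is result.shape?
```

(6, 2, 7)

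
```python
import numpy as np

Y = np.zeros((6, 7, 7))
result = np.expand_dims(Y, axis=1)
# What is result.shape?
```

(6, 1, 7, 7)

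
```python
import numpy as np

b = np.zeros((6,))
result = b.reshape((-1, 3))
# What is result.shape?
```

(2, 3)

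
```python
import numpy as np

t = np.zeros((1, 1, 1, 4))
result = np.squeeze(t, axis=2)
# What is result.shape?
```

(1, 1, 4)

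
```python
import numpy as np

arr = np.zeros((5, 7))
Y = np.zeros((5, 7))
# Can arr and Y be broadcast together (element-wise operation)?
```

Yes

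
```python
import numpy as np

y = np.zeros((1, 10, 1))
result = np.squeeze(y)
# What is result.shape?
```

(10,)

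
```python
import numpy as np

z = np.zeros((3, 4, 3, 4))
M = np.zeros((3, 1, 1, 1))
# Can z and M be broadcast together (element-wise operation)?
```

Yes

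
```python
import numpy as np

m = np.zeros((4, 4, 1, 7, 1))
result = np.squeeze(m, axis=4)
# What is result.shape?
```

(4, 4, 1, 7)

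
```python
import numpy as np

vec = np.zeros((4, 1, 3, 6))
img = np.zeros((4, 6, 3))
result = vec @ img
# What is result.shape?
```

(4, 4, 3, 3)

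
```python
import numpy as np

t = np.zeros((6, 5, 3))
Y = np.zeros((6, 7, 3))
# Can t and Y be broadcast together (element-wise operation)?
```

No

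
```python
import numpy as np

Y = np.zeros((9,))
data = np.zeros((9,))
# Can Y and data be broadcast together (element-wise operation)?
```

Yes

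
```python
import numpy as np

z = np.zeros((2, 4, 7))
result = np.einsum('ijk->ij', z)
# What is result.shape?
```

(2, 4)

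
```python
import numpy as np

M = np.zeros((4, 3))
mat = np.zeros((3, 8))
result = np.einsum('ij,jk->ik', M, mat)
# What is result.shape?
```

(4, 8)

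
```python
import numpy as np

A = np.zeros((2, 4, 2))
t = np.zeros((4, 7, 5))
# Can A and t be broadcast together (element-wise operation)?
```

No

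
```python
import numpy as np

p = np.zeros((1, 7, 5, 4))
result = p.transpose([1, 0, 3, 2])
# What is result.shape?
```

(7, 1, 4, 5)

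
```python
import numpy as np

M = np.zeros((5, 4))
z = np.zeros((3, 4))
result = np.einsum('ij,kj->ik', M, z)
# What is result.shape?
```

(5, 3)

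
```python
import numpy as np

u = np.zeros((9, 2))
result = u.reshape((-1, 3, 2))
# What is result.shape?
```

(3, 3, 2)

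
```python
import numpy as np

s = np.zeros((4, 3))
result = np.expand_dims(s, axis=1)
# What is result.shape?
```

(4, 1, 3)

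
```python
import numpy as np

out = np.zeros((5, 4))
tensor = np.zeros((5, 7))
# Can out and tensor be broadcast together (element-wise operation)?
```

No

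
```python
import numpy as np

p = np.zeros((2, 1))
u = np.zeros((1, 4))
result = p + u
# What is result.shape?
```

(2, 4)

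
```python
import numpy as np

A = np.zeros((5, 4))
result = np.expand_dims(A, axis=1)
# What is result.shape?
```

(5, 1, 4)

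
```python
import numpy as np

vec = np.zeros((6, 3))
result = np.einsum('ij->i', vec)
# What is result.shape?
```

(6,)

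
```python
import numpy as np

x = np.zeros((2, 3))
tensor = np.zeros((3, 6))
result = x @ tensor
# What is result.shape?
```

(2, 6)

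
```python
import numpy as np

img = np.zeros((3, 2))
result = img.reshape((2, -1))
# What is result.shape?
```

(2, 3)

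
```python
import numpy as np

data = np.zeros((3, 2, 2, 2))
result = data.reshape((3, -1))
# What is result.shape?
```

(3, 8)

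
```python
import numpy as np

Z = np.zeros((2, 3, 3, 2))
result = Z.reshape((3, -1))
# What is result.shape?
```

(3, 12)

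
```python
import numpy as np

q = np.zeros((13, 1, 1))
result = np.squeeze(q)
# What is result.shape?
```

(13,)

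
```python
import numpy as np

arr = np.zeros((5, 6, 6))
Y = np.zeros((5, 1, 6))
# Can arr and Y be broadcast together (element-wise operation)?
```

Yes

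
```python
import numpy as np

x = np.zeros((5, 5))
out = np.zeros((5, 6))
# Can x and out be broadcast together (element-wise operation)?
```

No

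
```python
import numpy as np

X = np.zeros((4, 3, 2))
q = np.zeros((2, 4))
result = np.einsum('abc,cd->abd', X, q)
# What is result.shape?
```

(4, 3, 4)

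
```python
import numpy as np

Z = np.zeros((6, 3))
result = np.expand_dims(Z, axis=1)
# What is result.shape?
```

(6, 1, 3)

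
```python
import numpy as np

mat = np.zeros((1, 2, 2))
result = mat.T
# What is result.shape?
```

(2, 2, 1)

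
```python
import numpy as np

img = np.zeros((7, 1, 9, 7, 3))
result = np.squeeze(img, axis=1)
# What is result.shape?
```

(7, 9, 7, 3)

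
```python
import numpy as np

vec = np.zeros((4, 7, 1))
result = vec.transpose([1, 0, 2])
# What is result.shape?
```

(7, 4, 1)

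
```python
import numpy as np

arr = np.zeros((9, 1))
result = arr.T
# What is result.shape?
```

(1, 9)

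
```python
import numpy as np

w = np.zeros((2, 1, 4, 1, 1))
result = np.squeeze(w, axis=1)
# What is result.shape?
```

(2, 4, 1, 1)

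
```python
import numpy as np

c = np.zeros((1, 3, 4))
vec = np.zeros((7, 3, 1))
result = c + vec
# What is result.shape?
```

(7, 3, 4)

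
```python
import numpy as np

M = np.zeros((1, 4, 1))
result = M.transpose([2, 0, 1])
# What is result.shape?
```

(1, 1, 4)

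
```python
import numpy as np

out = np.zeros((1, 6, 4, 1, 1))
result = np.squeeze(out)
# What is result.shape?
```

(6, 4)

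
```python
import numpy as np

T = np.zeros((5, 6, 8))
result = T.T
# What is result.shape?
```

(8, 6, 5)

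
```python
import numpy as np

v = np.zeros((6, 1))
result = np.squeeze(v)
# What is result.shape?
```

(6,)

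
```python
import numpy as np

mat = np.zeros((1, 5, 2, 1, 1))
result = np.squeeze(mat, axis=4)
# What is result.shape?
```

(1, 5, 2, 1)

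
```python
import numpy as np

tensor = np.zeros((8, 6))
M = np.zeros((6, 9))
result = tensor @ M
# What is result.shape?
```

(8, 9)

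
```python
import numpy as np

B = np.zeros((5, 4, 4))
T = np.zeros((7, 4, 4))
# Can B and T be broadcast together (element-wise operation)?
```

No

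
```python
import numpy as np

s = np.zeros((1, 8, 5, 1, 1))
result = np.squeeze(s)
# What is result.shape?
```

(8, 5)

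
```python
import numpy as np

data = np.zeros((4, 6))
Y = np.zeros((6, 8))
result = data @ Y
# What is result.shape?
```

(4, 8)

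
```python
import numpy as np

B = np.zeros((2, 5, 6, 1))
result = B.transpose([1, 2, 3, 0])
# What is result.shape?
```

(5, 6, 1, 2)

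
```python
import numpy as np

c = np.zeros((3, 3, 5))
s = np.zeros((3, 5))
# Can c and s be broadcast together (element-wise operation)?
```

Yes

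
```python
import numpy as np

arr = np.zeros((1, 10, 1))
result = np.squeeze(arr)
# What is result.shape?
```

(10,)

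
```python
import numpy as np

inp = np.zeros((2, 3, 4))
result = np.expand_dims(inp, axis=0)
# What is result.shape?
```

(1, 2, 3, 4)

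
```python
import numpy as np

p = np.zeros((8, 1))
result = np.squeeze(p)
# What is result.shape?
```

(8,)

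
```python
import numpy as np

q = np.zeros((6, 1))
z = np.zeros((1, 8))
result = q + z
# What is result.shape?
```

(6, 8)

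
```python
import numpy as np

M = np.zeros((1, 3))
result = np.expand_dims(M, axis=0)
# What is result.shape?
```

(1, 1, 3)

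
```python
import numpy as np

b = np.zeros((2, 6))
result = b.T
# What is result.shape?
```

(6, 2)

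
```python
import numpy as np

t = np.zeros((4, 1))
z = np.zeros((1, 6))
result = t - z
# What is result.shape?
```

(4, 6)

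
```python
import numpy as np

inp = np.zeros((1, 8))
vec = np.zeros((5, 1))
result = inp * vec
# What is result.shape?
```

(5, 8)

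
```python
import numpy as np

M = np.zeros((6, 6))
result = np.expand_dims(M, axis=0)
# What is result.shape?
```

(1, 6, 6)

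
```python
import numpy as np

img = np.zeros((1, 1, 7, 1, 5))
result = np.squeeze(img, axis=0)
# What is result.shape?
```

(1, 7, 1, 5)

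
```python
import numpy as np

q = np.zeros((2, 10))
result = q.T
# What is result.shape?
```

(10, 2)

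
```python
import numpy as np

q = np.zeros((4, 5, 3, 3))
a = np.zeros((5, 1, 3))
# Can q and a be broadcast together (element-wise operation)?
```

Yes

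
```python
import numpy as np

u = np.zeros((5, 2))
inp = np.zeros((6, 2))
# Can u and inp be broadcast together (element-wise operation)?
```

No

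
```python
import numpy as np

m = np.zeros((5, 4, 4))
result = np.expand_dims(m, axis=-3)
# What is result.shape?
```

(5, 1, 4, 4)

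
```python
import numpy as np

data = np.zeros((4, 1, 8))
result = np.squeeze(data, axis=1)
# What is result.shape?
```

(4, 8)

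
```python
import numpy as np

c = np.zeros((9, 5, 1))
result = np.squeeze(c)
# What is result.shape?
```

(9, 5)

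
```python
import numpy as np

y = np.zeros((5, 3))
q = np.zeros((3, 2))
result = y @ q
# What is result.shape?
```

(5, 2)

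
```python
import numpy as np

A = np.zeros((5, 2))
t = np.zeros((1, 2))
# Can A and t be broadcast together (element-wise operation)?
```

Yes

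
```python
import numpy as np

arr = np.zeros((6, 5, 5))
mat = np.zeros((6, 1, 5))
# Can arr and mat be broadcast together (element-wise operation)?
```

Yes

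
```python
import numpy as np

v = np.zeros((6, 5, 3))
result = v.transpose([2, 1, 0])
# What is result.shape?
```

(3, 5, 6)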